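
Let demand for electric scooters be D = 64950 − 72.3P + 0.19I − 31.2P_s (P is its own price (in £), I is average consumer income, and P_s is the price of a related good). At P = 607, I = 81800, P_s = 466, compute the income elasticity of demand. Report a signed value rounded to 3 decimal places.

At the given values, D = 64950 − 72.3(607) + 0.19(81800) − 31.2(466) = 22066.7.
∂D/∂I = 0.19.
E = (0.19) × (81800/22066.7) = 0.70431…

0.704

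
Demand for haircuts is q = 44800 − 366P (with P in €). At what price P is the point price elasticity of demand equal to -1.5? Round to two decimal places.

73.44

Ed = −366P/(44800 − 366P). Set this equal to -1.5:
366P = 1.5·(44800 − 366P) ⇒ 366P(1 + 1.5) = 1.5·44800
P = 1.5·44800 / (366·2.5) = 73.4426…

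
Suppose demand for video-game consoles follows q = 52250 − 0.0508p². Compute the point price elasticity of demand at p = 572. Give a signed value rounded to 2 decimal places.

-0.93

dq/dp = −2·0.0508·p = -58.1152. At p = 572, q = 35629.0528.
Ed = (dq/dp)·(p/q) = (-58.1152) × (572/35629.0528) = -0.9329…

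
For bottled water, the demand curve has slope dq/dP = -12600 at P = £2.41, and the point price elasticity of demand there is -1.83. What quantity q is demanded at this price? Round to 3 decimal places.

16593.443

Ed = (dq/dP)·(P/q) ⇒ q = (dq/dP)·P/Ed = (-12600)·2.41/(-1.83) = 16593.44262…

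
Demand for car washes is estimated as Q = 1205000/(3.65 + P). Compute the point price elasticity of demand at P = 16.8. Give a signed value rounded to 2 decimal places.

dQ/dP = −1205000/(3.65 + P)² = -2881.38. At P = 16.8, Q = 58924.2.
Ed = (dQ/dP)·(P/Q) = (-2881.38) × (16.8/58924.2) = -0.8215…

-0.82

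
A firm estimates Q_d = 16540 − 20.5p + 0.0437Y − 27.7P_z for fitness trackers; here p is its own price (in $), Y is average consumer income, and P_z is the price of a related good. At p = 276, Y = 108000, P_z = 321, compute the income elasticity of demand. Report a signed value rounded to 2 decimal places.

At the given values, Q_d = 16540 − 20.5(276) + 0.0437(108000) − 27.7(321) = 6709.9.
∂Q_d/∂Y = 0.0437.
E = (0.0437) × (108000/6709.9) = 0.7033…

0.70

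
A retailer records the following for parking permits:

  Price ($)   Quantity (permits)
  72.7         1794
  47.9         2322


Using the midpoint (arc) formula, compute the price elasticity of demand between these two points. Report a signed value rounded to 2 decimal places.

-0.62

%ΔQ = (2322 − 1794) / [(1794 + 2322)/2] = 528/2058 = 0.256559…
%ΔP = (47.9 − 72.7) / [(72.7 + 47.9)/2] = -24.8/60.3 = -0.411276…
Arc Ed = %ΔQ / %ΔP = (528/2058) / (-24.8/60.3) = -0.6238…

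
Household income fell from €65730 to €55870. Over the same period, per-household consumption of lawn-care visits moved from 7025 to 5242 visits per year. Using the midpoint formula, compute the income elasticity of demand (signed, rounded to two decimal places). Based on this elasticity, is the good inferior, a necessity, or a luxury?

%ΔQ = (5242 − 7025)/[( 7025 + 5242)/2] = -1783/6133.5 = -0.290698…
%ΔIncome = (55870 − 65730)/[( 65730 + 55870)/2] = -9860/60800 = -0.162171…
E_income = (-1783/6133.5) / (-9860/60800) = 1.7925…
E_income > 1 ⇒ normal good, luxury.

1.79; luxury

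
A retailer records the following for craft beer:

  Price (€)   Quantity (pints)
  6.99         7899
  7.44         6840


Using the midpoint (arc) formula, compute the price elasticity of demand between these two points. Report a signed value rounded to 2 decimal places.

-2.30

%ΔQ = (6840 − 7899) / [(7899 + 6840)/2] = -1059/7369.5 = -0.143700…
%ΔP = (7.44 − 6.99) / [(6.99 + 7.44)/2] = 0.45/7.215 = 0.062370…
Arc Ed = %ΔQ / %ΔP = (-1059/7369.5) / (0.45/7.215) = -2.3039…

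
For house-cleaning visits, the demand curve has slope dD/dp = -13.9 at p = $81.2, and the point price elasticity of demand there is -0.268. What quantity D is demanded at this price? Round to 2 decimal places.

4211.49

Ed = (dD/dp)·(p/D) ⇒ D = (dD/dp)·p/Ed = (-13.9)·81.2/(-0.268) = 4211.4925…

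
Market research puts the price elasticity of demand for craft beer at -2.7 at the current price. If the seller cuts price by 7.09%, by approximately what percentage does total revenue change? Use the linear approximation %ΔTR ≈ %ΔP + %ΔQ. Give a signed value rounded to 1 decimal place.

%ΔQ ≈ Ed × %ΔP = (-2.7) × (-7.09%) = +19.1430%
%ΔTR ≈ %ΔP + %ΔQ = (-7.09%) + (+19.1430%) = +12.0530%

+12.1%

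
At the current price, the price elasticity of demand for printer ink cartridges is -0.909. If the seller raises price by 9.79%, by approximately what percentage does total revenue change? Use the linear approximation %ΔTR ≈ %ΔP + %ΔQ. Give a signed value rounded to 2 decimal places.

%ΔQ ≈ Ed × %ΔP = (-0.909) × (+9.79%) = -8.8991%
%ΔTR ≈ %ΔP + %ΔQ = (+9.79%) + (-8.8991%) = +0.8909%

+0.89%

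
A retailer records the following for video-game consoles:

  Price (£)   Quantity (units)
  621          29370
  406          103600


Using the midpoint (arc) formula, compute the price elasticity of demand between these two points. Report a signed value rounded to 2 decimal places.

%ΔQ = (103600 − 29370) / [(29370 + 103600)/2] = 74230/66485 = 1.116492…
%ΔP = (406 − 621) / [(621 + 406)/2] = -215/513.5 = -0.418695…
Arc Ed = %ΔQ / %ΔP = (74230/66485) / (-215/513.5) = -2.6665…

-2.67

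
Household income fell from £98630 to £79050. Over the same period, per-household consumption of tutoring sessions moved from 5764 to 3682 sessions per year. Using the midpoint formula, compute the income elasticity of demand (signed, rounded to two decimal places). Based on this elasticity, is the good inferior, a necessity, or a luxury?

%ΔQ = (3682 − 5764)/[( 5764 + 3682)/2] = -2082/4723 = -0.440821…
%ΔIncome = (79050 − 98630)/[( 98630 + 79050)/2] = -19580/88840 = -0.220396…
E_income = (-2082/4723) / (-19580/88840) = 2.0001…
E_income > 1 ⇒ normal good, luxury.

2.00; luxury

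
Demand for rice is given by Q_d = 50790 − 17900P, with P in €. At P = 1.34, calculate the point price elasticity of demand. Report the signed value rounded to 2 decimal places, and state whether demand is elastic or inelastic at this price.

dQ_d/dP = −17900. At P = 1.34, Q_d = 50790 − 17900(1.34) = 26804.
Ed = (dQ_d/dP)·(P/Q_d) = −17900 × (1.34/26804) = -0.8948…
|Ed| = 0.89 < 1, so demand is inelastic.

-0.89; inelastic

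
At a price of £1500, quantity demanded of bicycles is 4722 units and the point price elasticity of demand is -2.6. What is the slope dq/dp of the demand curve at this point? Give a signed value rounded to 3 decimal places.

Ed = (dq/dp)·(p/q) ⇒ dq/dp = Ed·q/p = (-2.6)·4722/1500 = -8.1848

-8.185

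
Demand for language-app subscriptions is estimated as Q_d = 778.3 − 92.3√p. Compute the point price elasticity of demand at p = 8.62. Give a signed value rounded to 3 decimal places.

-0.267

dQ_d/dp = −92.3/(2√p) = -15.7188. At p = 8.62, Q_d = 507.309.
Ed = (dQ_d/dp)·(p/Q_d) = (-15.7188) × (8.62/507.309) = -0.26708…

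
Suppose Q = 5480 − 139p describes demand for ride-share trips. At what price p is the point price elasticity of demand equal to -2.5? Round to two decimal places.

28.16

Ed = −139p/(5480 − 139p). Set this equal to -2.5:
139p = 2.5·(5480 − 139p) ⇒ 139p(1 + 2.5) = 2.5·5480
p = 2.5·5480 / (139·3.5) = 28.1603…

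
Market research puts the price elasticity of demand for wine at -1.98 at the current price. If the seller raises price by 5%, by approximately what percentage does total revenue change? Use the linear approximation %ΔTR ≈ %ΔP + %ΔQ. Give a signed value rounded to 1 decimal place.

%ΔQ ≈ Ed × %ΔP = (-1.98) × (+5%) = -9.9000%
%ΔTR ≈ %ΔP + %ΔQ = (+5%) + (-9.9000%) = -4.9000%

-4.9%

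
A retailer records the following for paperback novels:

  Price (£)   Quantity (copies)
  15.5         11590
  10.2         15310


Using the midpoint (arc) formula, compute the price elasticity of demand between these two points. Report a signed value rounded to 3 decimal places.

-0.671

%ΔQ = (15310 − 11590) / [(11590 + 15310)/2] = 3720/13450 = 0.276579…
%ΔP = (10.2 − 15.5) / [(15.5 + 10.2)/2] = -5.3/12.85 = -0.412451…
Arc Ed = %ΔQ / %ΔP = (3720/13450) / (-5.3/12.85) = -0.67057…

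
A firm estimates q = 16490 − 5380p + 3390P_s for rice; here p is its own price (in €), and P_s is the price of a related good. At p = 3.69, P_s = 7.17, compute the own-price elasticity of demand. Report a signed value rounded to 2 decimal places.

-0.95

At the given values, q = 16490 − 5380(3.69) + 3390(7.17) = 20944.1.
∂q/∂p = −5380.
E = (-5380) × (3.69/20944.1) = -0.9478…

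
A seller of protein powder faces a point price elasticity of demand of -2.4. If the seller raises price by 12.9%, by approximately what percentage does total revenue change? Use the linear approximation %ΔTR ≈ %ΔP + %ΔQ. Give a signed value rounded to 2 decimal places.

-18.06%

%ΔQ ≈ Ed × %ΔP = (-2.4) × (+12.9%) = -30.9600%
%ΔTR ≈ %ΔP + %ΔQ = (+12.9%) + (-30.9600%) = -18.0600%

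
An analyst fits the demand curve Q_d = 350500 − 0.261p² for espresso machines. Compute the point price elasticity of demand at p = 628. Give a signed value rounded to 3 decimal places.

dQ_d/dp = −2·0.261·p = -327.816. At p = 628, Q_d = 247565.776.
Ed = (dQ_d/dp)·(p/Q_d) = (-327.816) × (628/247565.776) = -0.83157…

-0.832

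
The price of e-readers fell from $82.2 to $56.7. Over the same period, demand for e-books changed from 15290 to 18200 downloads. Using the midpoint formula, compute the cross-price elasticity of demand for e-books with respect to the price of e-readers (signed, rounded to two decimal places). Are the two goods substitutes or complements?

%ΔQ_{e-books} = (18200 − 15290)/avg = 2910/16745 = 0.173783…
%ΔP_{e-readers} = (56.7 − 82.2)/avg = -25.5/69.45 = -0.367170…
E_cross = (2910/16745) / (-25.5/69.45) = -0.4733…
E_cross < 0 ⇒ the goods are complements.

-0.47; complements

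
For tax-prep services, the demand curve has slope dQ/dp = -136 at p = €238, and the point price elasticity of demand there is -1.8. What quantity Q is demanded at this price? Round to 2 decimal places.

Ed = (dQ/dp)·(p/Q) ⇒ Q = (dQ/dp)·p/Ed = (-136)·238/(-1.8) = 17982.2222…

17982.22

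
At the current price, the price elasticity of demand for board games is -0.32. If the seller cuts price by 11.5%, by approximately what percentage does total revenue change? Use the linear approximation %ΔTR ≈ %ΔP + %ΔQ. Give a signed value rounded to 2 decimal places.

-7.82%

%ΔQ ≈ Ed × %ΔP = (-0.32) × (-11.5%) = +3.6800%
%ΔTR ≈ %ΔP + %ΔQ = (-11.5%) + (+3.6800%) = -7.8200%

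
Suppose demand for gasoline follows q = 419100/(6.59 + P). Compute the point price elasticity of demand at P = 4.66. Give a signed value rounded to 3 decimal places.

dq/dP = −419100/(6.59 + P)² = -3311.41. At P = 4.66, q = 37253.3.
Ed = (dq/dP)·(P/q) = (-3311.41) × (4.66/37253.3) = -0.41422…

-0.414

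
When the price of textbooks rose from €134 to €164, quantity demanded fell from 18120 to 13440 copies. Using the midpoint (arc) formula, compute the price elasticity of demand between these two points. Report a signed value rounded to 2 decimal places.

%ΔQ = (13440 − 18120) / [(18120 + 13440)/2] = -4680/15780 = -0.296577…
%ΔP = (164 − 134) / [(134 + 164)/2] = 30/149 = 0.201342…
Arc Ed = %ΔQ / %ΔP = (-4680/15780) / (30/149) = -1.4730…

-1.47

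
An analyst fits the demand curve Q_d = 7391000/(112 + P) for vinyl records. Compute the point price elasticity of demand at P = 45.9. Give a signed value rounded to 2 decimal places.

dQ_d/dP = −7391000/(112 + P)² = -296.441. At P = 45.9, Q_d = 46808.1.
Ed = (dQ_d/dP)·(P/Q_d) = (-296.441) × (45.9/46808.1) = -0.2906…

-0.29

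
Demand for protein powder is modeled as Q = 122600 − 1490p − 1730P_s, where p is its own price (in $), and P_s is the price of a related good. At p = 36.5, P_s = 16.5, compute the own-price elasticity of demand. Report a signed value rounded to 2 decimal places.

-1.37

At the given values, Q = 122600 − 1490(36.5) − 1730(16.5) = 39670.
∂Q/∂p = −1490.
E = (-1490) × (36.5/39670) = -1.3709…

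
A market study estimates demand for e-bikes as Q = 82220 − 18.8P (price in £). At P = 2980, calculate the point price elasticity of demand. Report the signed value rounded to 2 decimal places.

-2.14

dQ/dP = −18.8. At P = 2980, Q = 82220 − 18.8(2980) = 26196.
Ed = (dQ/dP)·(P/Q) = −18.8 × (2980/26196) = -2.1386…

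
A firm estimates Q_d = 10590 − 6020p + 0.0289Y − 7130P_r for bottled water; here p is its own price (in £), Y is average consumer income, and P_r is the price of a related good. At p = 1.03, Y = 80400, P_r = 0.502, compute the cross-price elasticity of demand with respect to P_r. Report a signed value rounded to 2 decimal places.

-1.14

At the given values, Q_d = 10590 − 6020(1.03) + 0.0289(80400) − 7130(0.502) = 3133.7.
∂Q_d/∂P_r = -7130.
E = (-7130) × (0.502/3133.7) = -1.1421…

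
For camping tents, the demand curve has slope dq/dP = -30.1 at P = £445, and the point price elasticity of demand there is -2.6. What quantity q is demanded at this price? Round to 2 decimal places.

5151.73

Ed = (dq/dP)·(P/q) ⇒ q = (dq/dP)·P/Ed = (-30.1)·445/(-2.6) = 5151.7307…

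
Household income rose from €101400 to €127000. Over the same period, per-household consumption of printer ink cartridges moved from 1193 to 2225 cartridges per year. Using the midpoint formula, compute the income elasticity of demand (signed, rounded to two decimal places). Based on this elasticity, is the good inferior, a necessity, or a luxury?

2.69; luxury

%ΔQ = (2225 − 1193)/[( 1193 + 2225)/2] = 1032/1709 = 0.603861…
%ΔIncome = (127000 − 101400)/[( 101400 + 127000)/2] = 25600/114200 = 0.224168…
E_income = (1032/1709) / (25600/114200) = 2.6937…
E_income > 1 ⇒ normal good, luxury.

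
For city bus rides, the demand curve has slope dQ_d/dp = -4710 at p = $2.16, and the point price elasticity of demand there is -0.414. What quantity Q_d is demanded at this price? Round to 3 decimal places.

Ed = (dQ_d/dp)·(p/Q_d) ⇒ Q_d = (dQ_d/dp)·p/Ed = (-4710)·2.16/(-0.414) = 24573.91304…

24573.913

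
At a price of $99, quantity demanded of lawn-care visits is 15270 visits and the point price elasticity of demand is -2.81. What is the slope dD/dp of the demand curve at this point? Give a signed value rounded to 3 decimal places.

Ed = (dD/dp)·(p/D) ⇒ dD/dp = Ed·D/p = (-2.81)·15270/99 = -433.42121…

-433.421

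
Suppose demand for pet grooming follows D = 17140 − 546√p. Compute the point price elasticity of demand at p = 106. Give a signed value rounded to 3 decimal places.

-0.244

dD/dp = −546/(2√p) = -26.5161. At p = 106, D = 11518.6.
Ed = (dD/dp)·(p/D) = (-26.5161) × (106/11518.6) = -0.24401…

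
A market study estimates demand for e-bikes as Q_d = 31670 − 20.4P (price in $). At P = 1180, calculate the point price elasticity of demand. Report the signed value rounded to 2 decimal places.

-3.17

dQ_d/dP = −20.4. At P = 1180, Q_d = 31670 − 20.4(1180) = 7598.
Ed = (dQ_d/dP)·(P/Q_d) = −20.4 × (1180/7598) = -3.1682…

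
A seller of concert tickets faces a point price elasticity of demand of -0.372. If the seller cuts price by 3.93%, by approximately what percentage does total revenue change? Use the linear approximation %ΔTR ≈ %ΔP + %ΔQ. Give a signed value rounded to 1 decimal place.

-2.5%

%ΔQ ≈ Ed × %ΔP = (-0.372) × (-3.93%) = +1.4620%
%ΔTR ≈ %ΔP + %ΔQ = (-3.93%) + (+1.4620%) = -2.4680%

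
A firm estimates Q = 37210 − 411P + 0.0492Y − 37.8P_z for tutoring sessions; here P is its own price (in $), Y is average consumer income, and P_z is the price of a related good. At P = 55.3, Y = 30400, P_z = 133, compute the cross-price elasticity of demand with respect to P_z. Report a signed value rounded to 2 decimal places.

-0.46

At the given values, Q = 37210 − 411(55.3) + 0.0492(30400) − 37.8(133) = 10949.98.
∂Q/∂P_z = -37.8.
E = (-37.8) × (133/10949.98) = -0.4591…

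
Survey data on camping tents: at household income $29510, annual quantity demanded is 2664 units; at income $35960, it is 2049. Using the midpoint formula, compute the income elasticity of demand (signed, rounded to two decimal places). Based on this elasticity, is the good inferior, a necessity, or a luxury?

-1.32; inferior

%ΔQ = (2049 − 2664)/[( 2664 + 2049)/2] = -615/2356.5 = -0.260980…
%ΔIncome = (35960 − 29510)/[( 29510 + 35960)/2] = 6450/32735 = 0.197036…
E_income = (-615/2356.5) / (6450/32735) = -1.3245…
E_income < 0 ⇒ inferior good.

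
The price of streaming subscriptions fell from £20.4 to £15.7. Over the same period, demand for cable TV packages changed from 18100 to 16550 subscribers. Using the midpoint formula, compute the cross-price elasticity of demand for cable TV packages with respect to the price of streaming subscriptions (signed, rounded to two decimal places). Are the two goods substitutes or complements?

%ΔQ_{cable TV packages} = (16550 − 18100)/avg = -1550/17325 = -0.089466…
%ΔP_{streaming subscriptions} = (15.7 − 20.4)/avg = -4.7/18.05 = -0.260387…
E_cross = (-1550/17325) / (-4.7/18.05) = 0.3435…
E_cross > 0 ⇒ the goods are substitutes.

0.34; substitutes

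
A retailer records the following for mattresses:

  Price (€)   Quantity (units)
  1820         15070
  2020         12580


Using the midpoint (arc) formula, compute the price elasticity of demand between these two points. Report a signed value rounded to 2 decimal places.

%ΔQ = (12580 − 15070) / [(15070 + 12580)/2] = -2490/13825 = -0.180108…
%ΔP = (2020 − 1820) / [(1820 + 2020)/2] = 200/1920 = 0.104166…
Arc Ed = %ΔQ / %ΔP = (-2490/13825) / (200/1920) = -1.7290…

-1.73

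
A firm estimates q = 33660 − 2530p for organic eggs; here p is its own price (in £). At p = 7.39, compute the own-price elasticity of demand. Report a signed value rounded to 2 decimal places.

-1.25

At the given values, q = 33660 − 2530(7.39) = 14963.3.
∂q/∂p = −2530.
E = (-2530) × (7.39/14963.3) = -1.2495…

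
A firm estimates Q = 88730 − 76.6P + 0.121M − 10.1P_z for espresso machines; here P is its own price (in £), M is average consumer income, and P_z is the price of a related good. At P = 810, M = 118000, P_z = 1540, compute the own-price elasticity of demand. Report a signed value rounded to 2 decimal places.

At the given values, Q = 88730 − 76.6(810) + 0.121(118000) − 10.1(1540) = 25408.
∂Q/∂P = −76.6.
E = (-76.6) × (810/25408) = -2.4419…

-2.44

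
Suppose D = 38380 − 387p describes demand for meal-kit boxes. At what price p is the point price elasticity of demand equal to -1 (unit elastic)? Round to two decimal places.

Ed = −387p/(38380 − 387p). Set this equal to -1:
387p = 1·(38380 − 387p) ⇒ 387p(1 + 1) = 1·38380
p = 1·38380 / (387·2) = 49.5865…

49.59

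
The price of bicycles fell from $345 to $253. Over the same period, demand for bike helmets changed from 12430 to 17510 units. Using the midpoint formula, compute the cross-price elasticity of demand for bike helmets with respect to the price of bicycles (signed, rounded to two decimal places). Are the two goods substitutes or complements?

%ΔQ_{bike helmets} = (17510 − 12430)/avg = 5080/14970 = 0.339345…
%ΔP_{bicycles} = (253 − 345)/avg = -92/299 = -0.307692…
E_cross = (5080/14970) / (-92/299) = -1.1028…
E_cross < 0 ⇒ the goods are complements.

-1.10; complements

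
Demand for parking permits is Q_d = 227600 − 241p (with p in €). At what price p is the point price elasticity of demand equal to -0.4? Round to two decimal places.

269.83

Ed = −241p/(227600 − 241p). Set this equal to -0.4:
241p = 0.4·(227600 − 241p) ⇒ 241p(1 + 0.4) = 0.4·227600
p = 0.4·227600 / (241·1.4) = 269.8280…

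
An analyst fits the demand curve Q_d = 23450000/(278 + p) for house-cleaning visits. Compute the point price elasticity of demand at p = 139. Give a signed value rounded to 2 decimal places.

-0.33

dQ_d/dp = −23450000/(278 + p)² = -134.856. At p = 139, Q_d = 56235.
Ed = (dQ_d/dp)·(p/Q_d) = (-134.856) × (139/56235) = -0.3333…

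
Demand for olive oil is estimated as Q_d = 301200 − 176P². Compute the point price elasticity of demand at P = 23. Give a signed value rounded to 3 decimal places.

dQ_d/dP = −2·176·P = -8096. At P = 23, Q_d = 208096.
Ed = (dQ_d/dP)·(P/Q_d) = (-8096) × (23/208096) = -0.89481…

-0.895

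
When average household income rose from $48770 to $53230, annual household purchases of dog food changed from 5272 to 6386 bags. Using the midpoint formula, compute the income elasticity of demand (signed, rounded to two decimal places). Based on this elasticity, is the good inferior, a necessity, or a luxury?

2.19; luxury

%ΔQ = (6386 − 5272)/[( 5272 + 6386)/2] = 1114/5829 = 0.191113…
%ΔIncome = (53230 − 48770)/[( 48770 + 53230)/2] = 4460/51000 = 0.087450…
E_income = (1114/5829) / (4460/51000) = 2.1853…
E_income > 1 ⇒ normal good, luxury.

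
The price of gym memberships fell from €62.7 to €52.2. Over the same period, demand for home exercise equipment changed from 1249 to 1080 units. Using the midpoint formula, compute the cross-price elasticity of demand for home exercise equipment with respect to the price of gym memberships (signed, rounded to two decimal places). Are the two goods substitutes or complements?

%ΔQ_{home exercise equipment} = (1080 − 1249)/avg = -169/1164.5 = -0.145126…
%ΔP_{gym memberships} = (52.2 − 62.7)/avg = -10.5/57.45 = -0.182767…
E_cross = (-169/1164.5) / (-10.5/57.45) = 0.7940…
E_cross > 0 ⇒ the goods are substitutes.

0.79; substitutes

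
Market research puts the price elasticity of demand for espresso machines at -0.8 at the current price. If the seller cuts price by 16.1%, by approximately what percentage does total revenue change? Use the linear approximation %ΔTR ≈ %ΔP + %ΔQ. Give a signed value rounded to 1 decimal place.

-3.2%

%ΔQ ≈ Ed × %ΔP = (-0.8) × (-16.1%) = +12.8800%
%ΔTR ≈ %ΔP + %ΔQ = (-16.1%) + (+12.8800%) = -3.2200%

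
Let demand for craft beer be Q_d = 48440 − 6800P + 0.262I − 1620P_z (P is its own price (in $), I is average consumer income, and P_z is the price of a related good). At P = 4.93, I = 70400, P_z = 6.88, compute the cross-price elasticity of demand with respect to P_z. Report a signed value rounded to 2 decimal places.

-0.50

At the given values, Q_d = 48440 − 6800(4.93) + 0.262(70400) − 1620(6.88) = 22215.2.
∂Q_d/∂P_z = -1620.
E = (-1620) × (6.88/22215.2) = -0.5017…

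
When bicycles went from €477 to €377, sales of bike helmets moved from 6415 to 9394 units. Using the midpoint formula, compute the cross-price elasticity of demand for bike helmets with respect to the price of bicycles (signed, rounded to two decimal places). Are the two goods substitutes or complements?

-1.61; complements

%ΔQ_{bike helmets} = (9394 − 6415)/avg = 2979/7904.5 = 0.376873…
%ΔP_{bicycles} = (377 − 477)/avg = -100/427 = -0.234192…
E_cross = (2979/7904.5) / (-100/427) = -1.6092…
E_cross < 0 ⇒ the goods are complements.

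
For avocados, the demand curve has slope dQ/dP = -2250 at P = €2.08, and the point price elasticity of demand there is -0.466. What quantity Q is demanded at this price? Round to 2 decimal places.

Ed = (dQ/dP)·(P/Q) ⇒ Q = (dQ/dP)·P/Ed = (-2250)·2.08/(-0.466) = 10042.9184…

10042.92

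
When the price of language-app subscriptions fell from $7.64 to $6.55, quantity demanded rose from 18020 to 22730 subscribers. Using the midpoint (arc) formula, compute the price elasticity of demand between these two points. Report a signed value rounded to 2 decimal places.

%ΔQ = (22730 − 18020) / [(18020 + 22730)/2] = 4710/20375 = 0.231165…
%ΔP = (6.55 − 7.64) / [(7.64 + 6.55)/2] = -1.09/7.095 = -0.153629…
Arc Ed = %ΔQ / %ΔP = (4710/20375) / (-1.09/7.095) = -1.5046…

-1.50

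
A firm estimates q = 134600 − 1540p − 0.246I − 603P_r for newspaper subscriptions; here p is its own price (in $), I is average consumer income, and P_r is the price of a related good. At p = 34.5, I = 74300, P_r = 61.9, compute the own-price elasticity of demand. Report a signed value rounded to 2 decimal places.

-2.05

At the given values, q = 134600 − 1540(34.5) − 0.246(74300) − 603(61.9) = 25866.5.
∂q/∂p = −1540.
E = (-1540) × (34.5/25866.5) = -2.0540…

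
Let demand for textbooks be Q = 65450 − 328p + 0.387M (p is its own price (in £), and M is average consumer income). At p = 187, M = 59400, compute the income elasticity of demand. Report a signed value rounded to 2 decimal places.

0.85

At the given values, Q = 65450 − 328(187) + 0.387(59400) = 27101.8.
∂Q/∂M = 0.387.
E = (0.387) × (59400/27101.8) = 0.8482…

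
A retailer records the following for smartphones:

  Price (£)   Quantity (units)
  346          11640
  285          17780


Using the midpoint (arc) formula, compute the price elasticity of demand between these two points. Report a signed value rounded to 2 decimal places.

-2.16

%ΔQ = (17780 − 11640) / [(11640 + 17780)/2] = 6140/14710 = 0.417403…
%ΔP = (285 − 346) / [(346 + 285)/2] = -61/315.5 = -0.193343…
Arc Ed = %ΔQ / %ΔP = (6140/14710) / (-61/315.5) = -2.1588…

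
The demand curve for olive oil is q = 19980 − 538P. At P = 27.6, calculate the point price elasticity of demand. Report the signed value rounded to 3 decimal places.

dq/dP = −538. At P = 27.6, q = 19980 − 538(27.6) = 5131.2.
Ed = (dq/dP)·(P/q) = −538 × (27.6/5131.2) = -2.89382…

-2.894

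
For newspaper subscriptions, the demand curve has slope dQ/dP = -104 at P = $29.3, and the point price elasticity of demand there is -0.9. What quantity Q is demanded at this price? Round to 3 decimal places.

3385.778

Ed = (dQ/dP)·(P/Q) ⇒ Q = (dQ/dP)·P/Ed = (-104)·29.3/(-0.9) = 3385.77777…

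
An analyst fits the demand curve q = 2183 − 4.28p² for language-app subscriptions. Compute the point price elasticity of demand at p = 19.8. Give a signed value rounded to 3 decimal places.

dq/dp = −2·4.28·p = -169.488. At p = 19.8, q = 505.0688.
Ed = (dq/dp)·(p/q) = (-169.488) × (19.8/505.0688) = -6.64436…

-6.644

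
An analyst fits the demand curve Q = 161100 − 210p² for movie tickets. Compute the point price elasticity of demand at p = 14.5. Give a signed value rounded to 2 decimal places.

dQ/dp = −2·210·p = -6090. At p = 14.5, Q = 116947.5.
Ed = (dQ/dp)·(p/Q) = (-6090) × (14.5/116947.5) = -0.7550…

-0.76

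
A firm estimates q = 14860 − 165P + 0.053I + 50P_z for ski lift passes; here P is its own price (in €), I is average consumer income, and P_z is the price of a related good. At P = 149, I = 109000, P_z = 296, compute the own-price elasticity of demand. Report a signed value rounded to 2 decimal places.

At the given values, q = 14860 − 165(149) + 0.053(109000) + 50(296) = 10852.
∂q/∂P = −165.
E = (-165) × (149/10852) = -2.2654…

-2.27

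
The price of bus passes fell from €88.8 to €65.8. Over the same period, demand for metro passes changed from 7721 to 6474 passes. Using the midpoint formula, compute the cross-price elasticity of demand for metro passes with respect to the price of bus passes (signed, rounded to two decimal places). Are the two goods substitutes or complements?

0.59; substitutes

%ΔQ_{metro passes} = (6474 − 7721)/avg = -1247/7097.5 = -0.175695…
%ΔP_{bus passes} = (65.8 − 88.8)/avg = -23/77.3 = -0.297542…
E_cross = (-1247/7097.5) / (-23/77.3) = 0.5904…
E_cross > 0 ⇒ the goods are substitutes.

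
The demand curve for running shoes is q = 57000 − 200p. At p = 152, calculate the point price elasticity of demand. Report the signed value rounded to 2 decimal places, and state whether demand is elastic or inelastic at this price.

-1.14; elastic

dq/dp = −200. At p = 152, q = 57000 − 200(152) = 26600.
Ed = (dq/dp)·(p/q) = −200 × (152/26600) = -1.1428…
|Ed| = 1.14 > 1, so demand is elastic.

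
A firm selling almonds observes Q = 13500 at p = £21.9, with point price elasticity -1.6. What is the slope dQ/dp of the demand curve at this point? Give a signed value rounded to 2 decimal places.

-986.30

Ed = (dQ/dp)·(p/Q) ⇒ dQ/dp = Ed·Q/p = (-1.6)·13500/21.9 = -986.3013…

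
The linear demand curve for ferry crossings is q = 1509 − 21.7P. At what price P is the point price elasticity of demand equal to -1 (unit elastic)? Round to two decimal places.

34.77

Ed = −21.7P/(1509 − 21.7P). Set this equal to -1:
21.7P = 1·(1509 − 21.7P) ⇒ 21.7P(1 + 1) = 1·1509
P = 1·1509 / (21.7·2) = 34.7695…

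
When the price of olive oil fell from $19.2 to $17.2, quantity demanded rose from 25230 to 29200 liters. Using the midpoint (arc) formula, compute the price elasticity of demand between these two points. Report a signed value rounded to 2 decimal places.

%ΔQ = (29200 − 25230) / [(25230 + 29200)/2] = 3970/27215 = 0.145875…
%ΔP = (17.2 − 19.2) / [(19.2 + 17.2)/2] = -2/18.2 = -0.109890…
Arc Ed = %ΔQ / %ΔP = (3970/27215) / (-2/18.2) = -1.3274…

-1.33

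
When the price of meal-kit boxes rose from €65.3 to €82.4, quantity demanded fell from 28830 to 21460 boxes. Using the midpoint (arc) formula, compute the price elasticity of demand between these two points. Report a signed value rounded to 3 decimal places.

%ΔQ = (21460 − 28830) / [(28830 + 21460)/2] = -7370/25145 = -0.293100…
%ΔP = (82.4 − 65.3) / [(65.3 + 82.4)/2] = 17.1/73.85 = 0.231550…
Arc Ed = %ΔQ / %ΔP = (-7370/25145) / (17.1/73.85) = -1.26581…

-1.266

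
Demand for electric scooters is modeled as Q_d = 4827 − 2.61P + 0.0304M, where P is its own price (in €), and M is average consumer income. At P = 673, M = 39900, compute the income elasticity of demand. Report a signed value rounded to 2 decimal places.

At the given values, Q_d = 4827 − 2.61(673) + 0.0304(39900) = 4283.43.
∂Q_d/∂M = 0.0304.
E = (0.0304) × (39900/4283.43) = 0.2831…

0.28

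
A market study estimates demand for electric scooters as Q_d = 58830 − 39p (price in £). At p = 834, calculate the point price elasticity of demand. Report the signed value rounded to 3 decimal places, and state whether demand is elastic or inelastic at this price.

dQ_d/dp = −39. At p = 834, Q_d = 58830 − 39(834) = 26304.
Ed = (dQ_d/dp)·(p/Q_d) = −39 × (834/26304) = -1.23654…
|Ed| = 1.237 > 1, so demand is elastic.

-1.237; elastic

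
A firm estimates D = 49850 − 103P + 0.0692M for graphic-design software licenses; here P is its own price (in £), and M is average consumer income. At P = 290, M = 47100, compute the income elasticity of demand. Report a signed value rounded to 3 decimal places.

At the given values, D = 49850 − 103(290) + 0.0692(47100) = 23239.32.
∂D/∂M = 0.0692.
E = (0.0692) × (47100/23239.32) = 0.14025…

0.140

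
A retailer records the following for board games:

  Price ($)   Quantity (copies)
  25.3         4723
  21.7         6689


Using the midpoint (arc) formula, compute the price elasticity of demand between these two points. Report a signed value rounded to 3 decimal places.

-2.249

%ΔQ = (6689 − 4723) / [(4723 + 6689)/2] = 1966/5706 = 0.344549…
%ΔP = (21.7 − 25.3) / [(25.3 + 21.7)/2] = -3.6/23.5 = -0.153191…
Arc Ed = %ΔQ / %ΔP = (1966/5706) / (-3.6/23.5) = -2.24914…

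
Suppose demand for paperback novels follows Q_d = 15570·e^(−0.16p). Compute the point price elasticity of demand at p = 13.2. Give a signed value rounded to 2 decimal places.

dQ_d/dp = −0.16·Q_d = -301.425. At p = 13.2, Q_d = 1883.9.
Ed = (dQ_d/dp)·(p/Q_d) = (-301.425) × (13.2/1883.9) = -2.112

-2.11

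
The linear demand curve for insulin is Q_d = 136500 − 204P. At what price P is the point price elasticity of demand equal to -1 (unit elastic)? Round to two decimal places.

Ed = −204P/(136500 − 204P). Set this equal to -1:
204P = 1·(136500 − 204P) ⇒ 204P(1 + 1) = 1·136500
P = 1·136500 / (204·2) = 334.5588…

334.56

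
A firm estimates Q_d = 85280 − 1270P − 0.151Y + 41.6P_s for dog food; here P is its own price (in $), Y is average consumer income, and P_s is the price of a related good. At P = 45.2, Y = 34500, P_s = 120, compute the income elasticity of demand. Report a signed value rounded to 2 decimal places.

-0.19

At the given values, Q_d = 85280 − 1270(45.2) − 0.151(34500) + 41.6(120) = 27658.5.
∂Q_d/∂Y = -0.151.
E = (-0.151) × (34500/27658.5) = -0.1883…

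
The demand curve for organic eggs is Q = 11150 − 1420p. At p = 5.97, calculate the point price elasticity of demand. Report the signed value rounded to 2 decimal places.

dQ/dp = −1420. At p = 5.97, Q = 11150 − 1420(5.97) = 2672.6.
Ed = (dQ/dp)·(p/Q) = −1420 × (5.97/2672.6) = -3.1719…

-3.17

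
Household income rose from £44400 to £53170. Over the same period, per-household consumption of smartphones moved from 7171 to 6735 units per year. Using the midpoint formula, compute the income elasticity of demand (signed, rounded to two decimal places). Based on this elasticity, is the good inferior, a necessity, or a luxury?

%ΔQ = (6735 − 7171)/[( 7171 + 6735)/2] = -436/6953 = -0.062706…
%ΔIncome = (53170 − 44400)/[( 44400 + 53170)/2] = 8770/48785 = 0.179768…
E_income = (-436/6953) / (8770/48785) = -0.3488…
E_income < 0 ⇒ inferior good.

-0.35; inferior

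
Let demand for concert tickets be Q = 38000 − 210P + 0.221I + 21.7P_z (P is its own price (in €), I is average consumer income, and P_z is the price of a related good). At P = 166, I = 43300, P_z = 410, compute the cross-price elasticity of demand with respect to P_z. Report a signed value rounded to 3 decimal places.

At the given values, Q = 38000 − 210(166) + 0.221(43300) + 21.7(410) = 21606.3.
∂Q/∂P_z = 21.7.
E = (21.7) × (410/21606.3) = 0.41177…

0.412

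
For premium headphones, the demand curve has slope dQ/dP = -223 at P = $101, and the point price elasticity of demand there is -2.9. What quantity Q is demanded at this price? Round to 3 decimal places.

7766.552

Ed = (dQ/dP)·(P/Q) ⇒ Q = (dQ/dP)·P/Ed = (-223)·101/(-2.9) = 7766.55172…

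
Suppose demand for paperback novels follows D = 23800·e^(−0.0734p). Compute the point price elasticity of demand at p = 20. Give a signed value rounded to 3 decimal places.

dD/dp = −0.0734·D = -402.466. At p = 20, D = 5483.18.
Ed = (dD/dp)·(p/D) = (-402.466) × (20/5483.18) = -1.468

-1.468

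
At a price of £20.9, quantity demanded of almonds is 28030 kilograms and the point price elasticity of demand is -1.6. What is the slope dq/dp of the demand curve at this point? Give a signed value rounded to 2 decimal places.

-2145.84

Ed = (dq/dp)·(p/q) ⇒ dq/dp = Ed·q/p = (-1.6)·28030/20.9 = -2145.8373…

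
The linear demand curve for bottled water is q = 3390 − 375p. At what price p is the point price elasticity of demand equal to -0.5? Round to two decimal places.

3.01

Ed = −375p/(3390 − 375p). Set this equal to -0.5:
375p = 0.5·(3390 − 375p) ⇒ 375p(1 + 0.5) = 0.5·3390
p = 0.5·3390 / (375·1.5) = 3.0133…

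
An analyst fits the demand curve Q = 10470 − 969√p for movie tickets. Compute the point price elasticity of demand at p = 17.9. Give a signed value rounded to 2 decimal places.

dQ/dp = −969/(2√p) = -114.516. At p = 17.9, Q = 6370.32.
Ed = (dQ/dp)·(p/Q) = (-114.516) × (17.9/6370.32) = -0.3217…

-0.32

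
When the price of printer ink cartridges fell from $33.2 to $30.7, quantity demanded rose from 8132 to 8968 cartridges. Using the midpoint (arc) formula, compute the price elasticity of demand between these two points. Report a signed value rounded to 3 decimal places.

%ΔQ = (8968 − 8132) / [(8132 + 8968)/2] = 836/8550 = 0.097777…
%ΔP = (30.7 − 33.2) / [(33.2 + 30.7)/2] = -2.5/31.95 = -0.078247…
Arc Ed = %ΔQ / %ΔP = (836/8550) / (-2.5/31.95) = -1.2496

-1.250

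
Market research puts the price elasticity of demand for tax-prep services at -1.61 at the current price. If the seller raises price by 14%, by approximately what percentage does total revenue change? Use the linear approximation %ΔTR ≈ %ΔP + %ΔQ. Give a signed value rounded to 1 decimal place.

%ΔQ ≈ Ed × %ΔP = (-1.61) × (+14%) = -22.5400%
%ΔTR ≈ %ΔP + %ΔQ = (+14%) + (-22.5400%) = -8.5400%

-8.5%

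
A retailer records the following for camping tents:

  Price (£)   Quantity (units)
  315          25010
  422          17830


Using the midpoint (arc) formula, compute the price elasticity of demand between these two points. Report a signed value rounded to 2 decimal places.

%ΔQ = (17830 − 25010) / [(25010 + 17830)/2] = -7180/21420 = -0.335200…
%ΔP = (422 − 315) / [(315 + 422)/2] = 107/368.5 = 0.290366…
Arc Ed = %ΔQ / %ΔP = (-7180/21420) / (107/368.5) = -1.1544…

-1.15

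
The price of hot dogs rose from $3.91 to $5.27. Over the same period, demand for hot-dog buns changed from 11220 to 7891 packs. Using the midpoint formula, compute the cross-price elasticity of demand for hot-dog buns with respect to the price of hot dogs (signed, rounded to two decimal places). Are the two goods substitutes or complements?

-1.18; complements

%ΔQ_{hot-dog buns} = (7891 − 11220)/avg = -3329/9555.5 = -0.348385…
%ΔP_{hot dogs} = (5.27 − 3.91)/avg = 1.36/4.59 = 0.296296…
E_cross = (-3329/9555.5) / (1.36/4.59) = -1.1758…
E_cross < 0 ⇒ the goods are complements.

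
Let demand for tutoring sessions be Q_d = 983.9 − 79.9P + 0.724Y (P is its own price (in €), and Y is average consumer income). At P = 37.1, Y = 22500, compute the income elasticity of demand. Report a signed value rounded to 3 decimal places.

At the given values, Q_d = 983.9 − 79.9(37.1) + 0.724(22500) = 14309.61.
∂Q_d/∂Y = 0.724.
E = (0.724) × (22500/14309.61) = 1.13839…

1.138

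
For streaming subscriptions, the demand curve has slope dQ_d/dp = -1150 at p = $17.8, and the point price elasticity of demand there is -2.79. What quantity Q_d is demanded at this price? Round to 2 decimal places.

Ed = (dQ_d/dp)·(p/Q_d) ⇒ Q_d = (dQ_d/dp)·p/Ed = (-1150)·17.8/(-2.79) = 7336.9175…

7336.92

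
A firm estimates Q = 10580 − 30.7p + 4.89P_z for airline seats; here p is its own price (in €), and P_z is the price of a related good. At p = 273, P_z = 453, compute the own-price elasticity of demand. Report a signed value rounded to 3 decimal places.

At the given values, Q = 10580 − 30.7(273) + 4.89(453) = 4414.07.
∂Q/∂p = −30.7.
E = (-30.7) × (273/4414.07) = -1.89872…

-1.899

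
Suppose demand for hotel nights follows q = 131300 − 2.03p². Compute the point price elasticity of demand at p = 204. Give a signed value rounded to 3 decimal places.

dq/dp = −2·2.03·p = -828.24. At p = 204, q = 46819.52.
Ed = (dq/dp)·(p/q) = (-828.24) × (204/46819.52) = -3.60877…

-3.609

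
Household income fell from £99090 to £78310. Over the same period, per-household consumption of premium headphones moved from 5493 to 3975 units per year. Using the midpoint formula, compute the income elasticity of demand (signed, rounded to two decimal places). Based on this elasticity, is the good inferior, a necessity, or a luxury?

%ΔQ = (3975 − 5493)/[( 5493 + 3975)/2] = -1518/4734 = -0.320659…
%ΔIncome = (78310 − 99090)/[( 99090 + 78310)/2] = -20780/88700 = -0.234272…
E_income = (-1518/4734) / (-20780/88700) = 1.3687…
E_income > 1 ⇒ normal good, luxury.

1.37; luxury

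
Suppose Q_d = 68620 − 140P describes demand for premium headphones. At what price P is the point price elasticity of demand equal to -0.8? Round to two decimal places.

Ed = −140P/(68620 − 140P). Set this equal to -0.8:
140P = 0.8·(68620 − 140P) ⇒ 140P(1 + 0.8) = 0.8·68620
P = 0.8·68620 / (140·1.8) = 217.8412…

217.84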